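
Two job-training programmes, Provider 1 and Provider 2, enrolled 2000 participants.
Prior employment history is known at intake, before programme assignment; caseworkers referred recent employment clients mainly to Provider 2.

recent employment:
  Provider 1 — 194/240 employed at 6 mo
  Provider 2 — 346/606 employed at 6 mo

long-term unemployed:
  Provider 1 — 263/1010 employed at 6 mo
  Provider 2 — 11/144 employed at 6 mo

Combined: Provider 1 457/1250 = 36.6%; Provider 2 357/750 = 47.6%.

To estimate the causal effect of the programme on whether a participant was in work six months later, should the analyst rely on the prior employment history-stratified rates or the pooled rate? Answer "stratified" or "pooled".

Prior employment history satisfies the back-door criterion: it is not a descendant of the programme, and it blocks the spurious path from programme to outcome. Adjusting for it (i.e., using the within-prior employment history rates) gives the causal effect.
Within each level — recent employment: 80.8% vs 57.1%; long-term unemployed: 26.0% vs 7.6% — Provider 1 is higher every time.

stratified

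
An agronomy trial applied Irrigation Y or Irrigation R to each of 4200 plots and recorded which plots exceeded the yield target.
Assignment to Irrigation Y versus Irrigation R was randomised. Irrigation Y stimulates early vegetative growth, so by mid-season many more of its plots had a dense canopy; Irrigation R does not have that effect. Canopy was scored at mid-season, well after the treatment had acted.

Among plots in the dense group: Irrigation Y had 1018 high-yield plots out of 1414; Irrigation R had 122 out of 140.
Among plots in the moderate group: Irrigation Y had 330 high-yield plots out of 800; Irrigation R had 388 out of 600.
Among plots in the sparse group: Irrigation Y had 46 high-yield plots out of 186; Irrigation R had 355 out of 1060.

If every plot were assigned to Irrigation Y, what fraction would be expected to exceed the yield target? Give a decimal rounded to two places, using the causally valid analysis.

0.58

The mid-season canopy-specific comparison favours Irrigation R throughout, but the pooled figures favour Irrigation Y. The question is whether to condition on mid-season canopy.
Mid-season canopy here is a post-treatment variable shaped by the irrigation; conditioning on it would introduce bias rather than remove it. The overall comparison is the causal one.
So P(outcome | do(Irrigation Y)) is just the pooled rate for Irrigation Y: 1394/2400 = 0.581.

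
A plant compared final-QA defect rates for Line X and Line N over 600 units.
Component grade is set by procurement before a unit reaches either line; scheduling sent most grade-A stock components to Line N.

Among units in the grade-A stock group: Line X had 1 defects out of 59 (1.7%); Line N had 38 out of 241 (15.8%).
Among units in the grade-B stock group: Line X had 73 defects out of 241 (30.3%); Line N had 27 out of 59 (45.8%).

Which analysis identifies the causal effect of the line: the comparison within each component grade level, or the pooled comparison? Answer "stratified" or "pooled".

Here component grade is a common cause — it drives both which line a case falls under and the outcome. The crude comparison mixes populations; the stratum-specific rates are the causally relevant ones.
Within each level — grade-A stock: 1.7% vs 15.8%; grade-B stock: 30.3% vs 45.8% — Line X is lower every time.

stratified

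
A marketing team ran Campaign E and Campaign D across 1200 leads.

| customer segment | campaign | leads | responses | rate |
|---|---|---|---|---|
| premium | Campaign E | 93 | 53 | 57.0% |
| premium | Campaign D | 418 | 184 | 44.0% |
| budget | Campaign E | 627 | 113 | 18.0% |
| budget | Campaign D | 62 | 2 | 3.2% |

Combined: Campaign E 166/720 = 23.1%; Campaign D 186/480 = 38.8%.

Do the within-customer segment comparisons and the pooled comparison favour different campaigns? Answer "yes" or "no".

Within each customer segment level (premium 57.0% vs 44.0%; budget 18.0% vs 3.2%), Campaign E has the higher rate every time. Pooled: 23.1% vs 38.8% — Campaign D has the higher rate overall. The two comparisons disagree.

yes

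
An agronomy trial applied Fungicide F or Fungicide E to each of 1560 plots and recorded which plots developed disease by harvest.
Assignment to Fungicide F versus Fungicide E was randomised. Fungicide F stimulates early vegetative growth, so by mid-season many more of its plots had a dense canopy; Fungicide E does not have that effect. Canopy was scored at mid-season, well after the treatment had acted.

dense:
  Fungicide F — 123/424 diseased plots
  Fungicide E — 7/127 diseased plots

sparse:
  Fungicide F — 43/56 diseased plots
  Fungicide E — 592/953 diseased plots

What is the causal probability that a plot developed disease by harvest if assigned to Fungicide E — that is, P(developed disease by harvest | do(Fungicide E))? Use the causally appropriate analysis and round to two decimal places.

Mid-season canopy is recorded after the fungicide and is itself shifted by it — it sits on the causal path from fungicide to outcome. Conditioning on a mediator would strip out part of the effect we want; the pooled comparison gives the total causal effect.
So P(outcome | do(Fungicide E)) is just the pooled rate for Fungicide E: 599/1080 = 0.555.

0.55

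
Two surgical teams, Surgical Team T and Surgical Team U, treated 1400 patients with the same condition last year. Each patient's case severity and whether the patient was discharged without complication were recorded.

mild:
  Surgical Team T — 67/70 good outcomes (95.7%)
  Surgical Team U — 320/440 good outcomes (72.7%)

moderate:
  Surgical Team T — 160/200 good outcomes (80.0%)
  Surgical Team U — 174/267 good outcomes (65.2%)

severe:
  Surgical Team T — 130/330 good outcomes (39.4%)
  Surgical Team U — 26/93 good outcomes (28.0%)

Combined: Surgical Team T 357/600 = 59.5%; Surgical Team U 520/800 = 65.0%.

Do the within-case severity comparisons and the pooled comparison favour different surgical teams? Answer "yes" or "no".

yes

Within each case severity level (mild 95.7% vs 72.7%; moderate 80.0% vs 65.2%; severe 39.4% vs 28.0%), Surgical Team T has the higher rate every time. Pooled: 59.5% vs 65.0% — Surgical Team U has the higher rate overall. The two comparisons disagree.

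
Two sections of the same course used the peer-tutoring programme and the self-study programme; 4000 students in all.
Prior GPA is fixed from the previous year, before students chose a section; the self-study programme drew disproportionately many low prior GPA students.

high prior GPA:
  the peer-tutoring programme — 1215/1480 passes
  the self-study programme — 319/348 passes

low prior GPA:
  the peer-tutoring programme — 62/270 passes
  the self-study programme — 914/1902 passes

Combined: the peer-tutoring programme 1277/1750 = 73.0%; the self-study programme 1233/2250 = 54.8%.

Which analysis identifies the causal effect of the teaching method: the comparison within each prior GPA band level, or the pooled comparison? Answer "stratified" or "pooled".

The prior GPA band-specific comparison favours the self-study programme throughout, but the pooled figures favour the peer-tutoring programme. The question is whether to condition on prior GPA band.
Nothing the teaching method does changes prior GPA band; the imbalance is an allocation artefact. With prior GPA band also predicting the outcome, the pooled figure is confounded, and the within-stratum comparison is the causal one.
Within each level — high prior GPA: 82.1% vs 91.7%; low prior GPA: 23.0% vs 48.1% — the self-study programme is higher every time.

stratified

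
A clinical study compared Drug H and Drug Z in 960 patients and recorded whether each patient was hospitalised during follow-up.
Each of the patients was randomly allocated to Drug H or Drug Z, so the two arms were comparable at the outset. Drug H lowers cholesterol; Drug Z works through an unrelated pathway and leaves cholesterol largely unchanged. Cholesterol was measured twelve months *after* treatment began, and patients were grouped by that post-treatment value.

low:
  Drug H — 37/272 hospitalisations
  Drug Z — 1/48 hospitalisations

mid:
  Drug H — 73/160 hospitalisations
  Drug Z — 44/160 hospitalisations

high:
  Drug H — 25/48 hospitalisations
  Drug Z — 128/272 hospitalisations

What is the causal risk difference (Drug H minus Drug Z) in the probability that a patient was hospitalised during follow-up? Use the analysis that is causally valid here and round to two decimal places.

Cholesterol lies on the pathway drug → cholesterol → outcome, so adjusting for it blocks the indirect effect. For the total causal effect of drug, use the unadjusted pooled rates.
The causal difference is the pooled difference: 0.281 − 0.360 = -0.079.

-0.08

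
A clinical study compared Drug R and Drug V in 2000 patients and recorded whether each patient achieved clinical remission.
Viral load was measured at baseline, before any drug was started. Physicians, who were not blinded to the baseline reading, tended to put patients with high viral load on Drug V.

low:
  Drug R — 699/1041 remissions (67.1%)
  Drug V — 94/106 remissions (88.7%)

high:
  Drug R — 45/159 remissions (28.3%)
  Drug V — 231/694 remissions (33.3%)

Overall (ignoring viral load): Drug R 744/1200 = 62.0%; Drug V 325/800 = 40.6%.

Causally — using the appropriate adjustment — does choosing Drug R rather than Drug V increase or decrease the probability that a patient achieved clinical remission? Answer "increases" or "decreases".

decreases

Viral load is set before the drug has any effect — it is not caused by the drug — and it independently drives the outcome. That makes it a confounder, so the causal comparison is within viral load levels.
Within each level — low: 67.1% vs 88.7%; high: 28.3% vs 33.3% — Drug V is higher every time.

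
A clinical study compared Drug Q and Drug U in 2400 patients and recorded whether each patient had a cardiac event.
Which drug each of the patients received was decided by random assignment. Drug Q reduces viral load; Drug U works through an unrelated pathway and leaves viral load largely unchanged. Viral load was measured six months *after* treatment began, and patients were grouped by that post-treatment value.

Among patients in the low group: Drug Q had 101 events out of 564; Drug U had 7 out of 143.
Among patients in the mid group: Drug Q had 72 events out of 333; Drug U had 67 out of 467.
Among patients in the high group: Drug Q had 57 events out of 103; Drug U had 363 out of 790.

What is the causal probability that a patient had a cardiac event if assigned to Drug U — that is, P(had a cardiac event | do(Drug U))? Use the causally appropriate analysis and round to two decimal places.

0.31

The distribution of viral load is itself part of what the drug does — it is an intermediate outcome. Holding it fixed would remove that part of the effect; the total effect is the pooled difference.
So P(outcome | do(Drug U)) is just the pooled rate for Drug U: 437/1400 = 0.312.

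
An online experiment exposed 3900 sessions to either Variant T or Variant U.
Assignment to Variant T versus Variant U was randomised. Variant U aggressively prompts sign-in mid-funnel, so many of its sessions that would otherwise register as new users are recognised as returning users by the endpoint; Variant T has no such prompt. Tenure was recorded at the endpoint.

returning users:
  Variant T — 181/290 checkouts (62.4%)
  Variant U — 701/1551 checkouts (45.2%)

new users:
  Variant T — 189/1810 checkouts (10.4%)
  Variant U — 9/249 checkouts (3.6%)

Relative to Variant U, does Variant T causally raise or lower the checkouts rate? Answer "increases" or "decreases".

The stratified and pooled comparisons disagree (Variant T wins within each user tenure; Variant U wins overall), so the answer turns on the causal role of user tenure.
The distribution of user tenure is itself part of what the variant does — it is an intermediate outcome. Holding it fixed would remove that part of the effect; the total effect is the pooled difference.
Pooled: Variant T 17.6% vs Variant U 39.4%; Variant U is higher overall.

decreases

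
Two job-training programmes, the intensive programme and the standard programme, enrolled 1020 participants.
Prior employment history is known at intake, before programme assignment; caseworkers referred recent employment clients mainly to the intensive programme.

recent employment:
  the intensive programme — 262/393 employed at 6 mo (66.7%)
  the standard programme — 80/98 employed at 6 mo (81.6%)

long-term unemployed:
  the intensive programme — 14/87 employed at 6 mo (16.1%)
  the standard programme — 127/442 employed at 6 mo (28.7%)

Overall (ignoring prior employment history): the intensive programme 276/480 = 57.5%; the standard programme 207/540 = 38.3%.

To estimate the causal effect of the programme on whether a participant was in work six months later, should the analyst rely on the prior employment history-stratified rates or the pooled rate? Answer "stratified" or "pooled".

Prior employment history differs across programmes for reasons unrelated to any effect of the programme itself, and it separately predicts the outcome — a classic confounder. We must compare within prior employment history levels.
Within each level — recent employment: 66.7% vs 81.6%; long-term unemployed: 16.1% vs 28.7% — the standard programme is higher every time.

stratified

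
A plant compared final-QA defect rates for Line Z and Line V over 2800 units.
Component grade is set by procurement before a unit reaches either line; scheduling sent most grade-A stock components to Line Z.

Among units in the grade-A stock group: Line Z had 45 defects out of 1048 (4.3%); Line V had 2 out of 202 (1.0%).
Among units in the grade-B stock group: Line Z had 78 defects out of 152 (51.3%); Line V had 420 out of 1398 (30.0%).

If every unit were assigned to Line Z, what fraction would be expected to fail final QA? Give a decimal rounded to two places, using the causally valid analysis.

0.30

Component grade is set before the line has any effect — it is not caused by the line — and it independently drives the outcome. That makes it a confounder, so the causal comparison is within component grade levels.
Standardising Line Z to the population component grade mix: 0.446·45/1048 + 0.554·78/152 = 0.303.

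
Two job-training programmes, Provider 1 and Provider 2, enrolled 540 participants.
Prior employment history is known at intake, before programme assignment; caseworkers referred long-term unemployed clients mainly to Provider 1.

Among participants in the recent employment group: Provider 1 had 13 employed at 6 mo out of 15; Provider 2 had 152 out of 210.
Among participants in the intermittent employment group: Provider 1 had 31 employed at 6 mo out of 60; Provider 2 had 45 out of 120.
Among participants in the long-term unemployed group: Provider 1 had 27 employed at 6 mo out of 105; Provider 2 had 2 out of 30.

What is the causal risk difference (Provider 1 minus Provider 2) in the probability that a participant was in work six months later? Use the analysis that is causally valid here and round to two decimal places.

Prior employment history differs across programmes for reasons unrelated to any effect of the programme itself, and it separately predicts the outcome — a classic confounder. We must compare within prior employment history levels.
Adjusting over the population distribution of prior employment history: 0.417·(0.867−0.724) + 0.333·(0.517−0.375) + 0.250·(0.257−0.067) = +0.154.

+0.15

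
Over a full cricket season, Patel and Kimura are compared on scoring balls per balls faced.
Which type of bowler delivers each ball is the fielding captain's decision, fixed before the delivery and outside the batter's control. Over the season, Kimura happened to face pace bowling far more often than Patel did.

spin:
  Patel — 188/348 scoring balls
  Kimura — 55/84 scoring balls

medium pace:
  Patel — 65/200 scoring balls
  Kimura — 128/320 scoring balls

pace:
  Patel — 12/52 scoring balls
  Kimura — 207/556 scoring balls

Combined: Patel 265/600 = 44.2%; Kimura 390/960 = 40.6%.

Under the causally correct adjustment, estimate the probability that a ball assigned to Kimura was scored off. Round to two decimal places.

0.46

Bowling type satisfies the back-door criterion: it is not a descendant of the player, and it blocks the spurious path from player to outcome. Adjusting for it (i.e., using the within-bowling type rates) gives the causal effect.
Standardising Kimura to the population bowling type mix: 0.277·55/84 + 0.333·128/320 + 0.390·207/556 = 0.460.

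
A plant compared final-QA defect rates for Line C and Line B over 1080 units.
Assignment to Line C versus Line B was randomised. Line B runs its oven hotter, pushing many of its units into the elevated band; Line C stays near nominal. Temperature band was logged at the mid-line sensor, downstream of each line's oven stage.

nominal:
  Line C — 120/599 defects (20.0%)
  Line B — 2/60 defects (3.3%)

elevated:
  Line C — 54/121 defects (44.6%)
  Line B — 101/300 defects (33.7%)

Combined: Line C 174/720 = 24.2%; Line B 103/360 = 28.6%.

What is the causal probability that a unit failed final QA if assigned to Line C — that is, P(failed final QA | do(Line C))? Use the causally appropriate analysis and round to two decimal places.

0.24

In-process temperature band is downstream of the line. One should not condition on a consequence of treatment, so the overall rates are the right comparison.
So P(outcome | do(Line C)) is just the pooled rate for Line C: 174/720 = 0.242.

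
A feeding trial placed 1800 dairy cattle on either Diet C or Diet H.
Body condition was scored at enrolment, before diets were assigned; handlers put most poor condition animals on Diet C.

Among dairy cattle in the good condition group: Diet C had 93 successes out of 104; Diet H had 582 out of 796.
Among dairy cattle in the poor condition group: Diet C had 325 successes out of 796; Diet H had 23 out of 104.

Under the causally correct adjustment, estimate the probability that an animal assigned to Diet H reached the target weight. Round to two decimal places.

The starting body condition-specific comparison favours Diet C throughout, but the pooled figures favour Diet H. The question is whether to condition on starting body condition.
Since starting body condition is a pre-existing factor (not a product of the diet) and it affects the outcome on its own, it is a confounder. The stratified rates, not the pooled rate, identify the causal effect.
Standardising Diet H to the population starting body condition mix: 0.500·582/796 + 0.500·23/104 = 0.476.

0.48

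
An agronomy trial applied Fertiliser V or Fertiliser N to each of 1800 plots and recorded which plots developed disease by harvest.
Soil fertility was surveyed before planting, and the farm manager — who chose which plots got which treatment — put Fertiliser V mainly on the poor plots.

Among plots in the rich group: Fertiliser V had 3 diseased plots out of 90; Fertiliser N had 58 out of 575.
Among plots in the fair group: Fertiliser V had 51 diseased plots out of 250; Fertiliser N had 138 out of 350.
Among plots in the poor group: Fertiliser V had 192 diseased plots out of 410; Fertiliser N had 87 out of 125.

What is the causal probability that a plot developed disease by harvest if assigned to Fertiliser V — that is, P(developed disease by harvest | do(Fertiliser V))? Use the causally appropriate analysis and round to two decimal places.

Soil fertility differs across fertilisers for reasons unrelated to any effect of the fertiliser itself, and it separately predicts the outcome — a classic confounder. We must compare within soil fertility levels.
Standardising Fertiliser V to the population soil fertility mix: 0.369·3/90 + 0.333·51/250 + 0.297·192/410 = 0.220.

0.22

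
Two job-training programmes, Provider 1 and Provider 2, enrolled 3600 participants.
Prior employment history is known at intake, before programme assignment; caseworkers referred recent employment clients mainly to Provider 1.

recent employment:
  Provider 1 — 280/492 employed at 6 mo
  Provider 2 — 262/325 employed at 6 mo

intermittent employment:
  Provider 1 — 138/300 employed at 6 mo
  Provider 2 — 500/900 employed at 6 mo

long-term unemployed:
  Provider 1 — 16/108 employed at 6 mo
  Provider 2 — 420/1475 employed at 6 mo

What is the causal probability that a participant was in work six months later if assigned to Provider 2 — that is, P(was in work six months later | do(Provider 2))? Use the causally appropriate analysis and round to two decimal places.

0.49

Nothing the programme does changes prior employment history; the imbalance is an allocation artefact. With prior employment history also predicting the outcome, the pooled figure is confounded, and the within-stratum comparison is the causal one.
Standardising Provider 2 to the population prior employment history mix: 0.227·262/325 + 0.333·500/900 + 0.440·420/1475 = 0.493.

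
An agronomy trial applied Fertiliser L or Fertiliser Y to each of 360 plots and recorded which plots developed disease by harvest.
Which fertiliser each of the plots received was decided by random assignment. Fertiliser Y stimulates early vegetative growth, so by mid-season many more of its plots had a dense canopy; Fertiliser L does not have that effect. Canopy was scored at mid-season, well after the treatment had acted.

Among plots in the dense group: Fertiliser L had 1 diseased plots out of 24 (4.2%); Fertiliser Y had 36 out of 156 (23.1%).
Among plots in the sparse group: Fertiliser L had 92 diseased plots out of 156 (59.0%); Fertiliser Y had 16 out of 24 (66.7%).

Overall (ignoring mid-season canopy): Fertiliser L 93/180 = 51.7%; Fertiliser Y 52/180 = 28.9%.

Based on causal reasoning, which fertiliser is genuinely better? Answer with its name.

Fertiliser Y

The distribution of mid-season canopy is itself part of what the fertiliser does — it is an intermediate outcome. Holding it fixed would remove that part of the effect; the total effect is the pooled difference.
Pooled: Fertiliser L 51.7% vs Fertiliser Y 28.9%; Fertiliser Y is lower overall.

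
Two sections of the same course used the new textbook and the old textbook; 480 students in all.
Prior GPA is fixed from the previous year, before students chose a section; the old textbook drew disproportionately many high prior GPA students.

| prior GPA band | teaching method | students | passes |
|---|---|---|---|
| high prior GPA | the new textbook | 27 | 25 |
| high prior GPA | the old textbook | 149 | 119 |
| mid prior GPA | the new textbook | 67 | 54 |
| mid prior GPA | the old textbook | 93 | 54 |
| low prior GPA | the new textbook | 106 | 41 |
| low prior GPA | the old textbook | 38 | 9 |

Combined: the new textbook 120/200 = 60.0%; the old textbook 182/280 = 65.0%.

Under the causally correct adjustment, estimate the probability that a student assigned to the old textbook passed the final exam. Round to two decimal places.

0.56

Prior GPA band is set before the teaching method has any effect — it is not caused by the teaching method — and it independently drives the outcome. That makes it a confounder, so the causal comparison is within prior GPA band levels.
Standardising the old textbook to the population prior GPA band mix: 0.367·119/149 + 0.333·54/93 + 0.300·9/38 = 0.557.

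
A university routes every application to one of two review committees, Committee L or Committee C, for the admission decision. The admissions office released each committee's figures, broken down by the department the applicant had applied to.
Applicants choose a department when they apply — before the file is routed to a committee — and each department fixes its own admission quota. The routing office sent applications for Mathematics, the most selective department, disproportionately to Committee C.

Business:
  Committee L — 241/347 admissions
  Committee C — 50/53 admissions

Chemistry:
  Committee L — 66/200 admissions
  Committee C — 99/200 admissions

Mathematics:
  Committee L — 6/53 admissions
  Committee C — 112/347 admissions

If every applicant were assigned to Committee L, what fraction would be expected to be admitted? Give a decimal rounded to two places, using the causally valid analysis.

Nothing the review committee does changes department; the imbalance is an allocation artefact. With department also predicting the outcome, the pooled figure is confounded, and the within-stratum comparison is the causal one.
Standardising Committee L to the population department mix: 0.333·241/347 + 0.333·66/200 + 0.333·6/53 = 0.379.

0.38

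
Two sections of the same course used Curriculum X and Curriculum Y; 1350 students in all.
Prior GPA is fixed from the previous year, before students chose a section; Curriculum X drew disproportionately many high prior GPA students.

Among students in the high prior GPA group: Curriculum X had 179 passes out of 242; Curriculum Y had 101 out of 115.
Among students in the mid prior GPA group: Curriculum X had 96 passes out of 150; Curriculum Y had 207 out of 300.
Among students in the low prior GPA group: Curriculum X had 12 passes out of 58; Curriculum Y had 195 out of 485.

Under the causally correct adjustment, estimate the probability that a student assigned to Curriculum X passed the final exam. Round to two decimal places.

Nothing the teaching method does changes prior GPA band; the imbalance is an allocation artefact. With prior GPA band also predicting the outcome, the pooled figure is confounded, and the within-stratum comparison is the causal one.
Standardising Curriculum X to the population prior GPA band mix: 0.264·179/242 + 0.333·96/150 + 0.402·12/58 = 0.492.

0.49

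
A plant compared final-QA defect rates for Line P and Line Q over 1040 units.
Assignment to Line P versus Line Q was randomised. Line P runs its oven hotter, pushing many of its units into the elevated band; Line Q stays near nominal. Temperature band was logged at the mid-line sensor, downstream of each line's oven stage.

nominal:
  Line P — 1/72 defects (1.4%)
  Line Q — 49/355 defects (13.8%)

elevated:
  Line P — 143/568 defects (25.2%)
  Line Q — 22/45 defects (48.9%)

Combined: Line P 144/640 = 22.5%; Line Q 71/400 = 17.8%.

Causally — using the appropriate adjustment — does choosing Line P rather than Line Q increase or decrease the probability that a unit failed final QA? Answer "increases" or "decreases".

increases

The stratified and pooled comparisons disagree (Line P wins within each in-process temperature band; Line Q wins overall), so the answer turns on the causal role of in-process temperature band.
Stratifying would compare lines among units the lines themselves sorted into in-process temperature band groups — a form of selection on an intermediate. The unconditioned pooled rates give the total causal effect.
Pooled: Line P 22.5% vs Line Q 17.8%; Line Q is lower overall.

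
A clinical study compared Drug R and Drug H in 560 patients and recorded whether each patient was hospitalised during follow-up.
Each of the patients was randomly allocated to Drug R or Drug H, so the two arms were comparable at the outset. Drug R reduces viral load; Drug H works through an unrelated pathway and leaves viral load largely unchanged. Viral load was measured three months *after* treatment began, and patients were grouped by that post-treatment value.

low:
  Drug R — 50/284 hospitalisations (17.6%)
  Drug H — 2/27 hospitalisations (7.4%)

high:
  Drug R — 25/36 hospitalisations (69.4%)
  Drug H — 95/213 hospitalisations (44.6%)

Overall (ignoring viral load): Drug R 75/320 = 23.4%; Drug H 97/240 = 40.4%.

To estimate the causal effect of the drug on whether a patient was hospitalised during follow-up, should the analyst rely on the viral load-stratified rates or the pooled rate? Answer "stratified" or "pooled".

Viral load lies on the pathway drug → viral load → outcome, so adjusting for it blocks the indirect effect. For the total causal effect of drug, use the unadjusted pooled rates.
Pooled: Drug R 23.4% vs Drug H 40.4%; Drug R is lower overall.

pooled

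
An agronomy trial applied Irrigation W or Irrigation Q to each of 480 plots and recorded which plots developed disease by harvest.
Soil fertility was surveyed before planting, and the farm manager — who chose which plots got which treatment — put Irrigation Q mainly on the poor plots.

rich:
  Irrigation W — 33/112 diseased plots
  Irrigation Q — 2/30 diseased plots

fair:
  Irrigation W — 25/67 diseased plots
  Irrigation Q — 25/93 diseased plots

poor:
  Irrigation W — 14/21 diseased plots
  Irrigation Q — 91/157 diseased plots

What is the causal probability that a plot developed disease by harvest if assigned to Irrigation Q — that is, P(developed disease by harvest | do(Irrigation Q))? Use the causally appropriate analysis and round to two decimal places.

0.32

Within every soil fertility level Irrigation Q has the lower rate, yet pooled Irrigation W does — Simpson's reversal.
The imbalance in soil fertility arose from how plots were allocated, not from anything the irrigation did; and soil fertility independently affects the outcome. The pooled gap is confounded — condition on soil fertility.
Standardising Irrigation Q to the population soil fertility mix: 0.296·2/30 + 0.333·25/93 + 0.371·91/157 = 0.324.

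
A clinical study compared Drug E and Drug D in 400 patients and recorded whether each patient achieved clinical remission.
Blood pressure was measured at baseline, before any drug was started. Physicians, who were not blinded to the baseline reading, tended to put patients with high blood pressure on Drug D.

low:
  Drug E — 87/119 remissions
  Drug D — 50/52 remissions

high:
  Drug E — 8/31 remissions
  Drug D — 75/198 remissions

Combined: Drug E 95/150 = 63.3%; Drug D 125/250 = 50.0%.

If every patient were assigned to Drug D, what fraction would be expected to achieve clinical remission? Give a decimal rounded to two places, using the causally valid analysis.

Drug D is higher inside every blood pressure stratum but Drug E is higher in aggregate. Whether to stratify depends on how blood pressure relates to the drug.
Since blood pressure is a pre-existing factor (not a product of the drug) and it affects the outcome on its own, it is a confounder. The stratified rates, not the pooled rate, identify the causal effect.
Standardising Drug D to the population blood pressure mix: 0.427·50/52 + 0.573·75/198 = 0.628.

0.63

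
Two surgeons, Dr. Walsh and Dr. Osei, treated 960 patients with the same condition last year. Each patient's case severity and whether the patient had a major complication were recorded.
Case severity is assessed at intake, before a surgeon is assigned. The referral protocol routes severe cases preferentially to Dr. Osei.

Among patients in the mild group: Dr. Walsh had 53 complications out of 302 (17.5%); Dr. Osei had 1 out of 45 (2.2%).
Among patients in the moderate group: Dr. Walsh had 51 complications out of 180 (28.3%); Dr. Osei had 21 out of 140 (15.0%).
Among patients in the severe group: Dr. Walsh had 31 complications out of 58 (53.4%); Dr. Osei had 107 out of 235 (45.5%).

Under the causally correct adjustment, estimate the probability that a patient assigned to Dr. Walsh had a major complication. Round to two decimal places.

Dr. Osei is lower inside every case severity stratum but Dr. Walsh is lower in aggregate. Whether to stratify depends on how case severity relates to the surgeon.
Case severity is set before the surgeon has any effect — it is not caused by the surgeon — and it independently drives the outcome. That makes it a confounder, so the causal comparison is within case severity levels.
Standardising Dr. Walsh to the population case severity mix: 0.361·53/302 + 0.333·51/180 + 0.305·31/58 = 0.321.

0.32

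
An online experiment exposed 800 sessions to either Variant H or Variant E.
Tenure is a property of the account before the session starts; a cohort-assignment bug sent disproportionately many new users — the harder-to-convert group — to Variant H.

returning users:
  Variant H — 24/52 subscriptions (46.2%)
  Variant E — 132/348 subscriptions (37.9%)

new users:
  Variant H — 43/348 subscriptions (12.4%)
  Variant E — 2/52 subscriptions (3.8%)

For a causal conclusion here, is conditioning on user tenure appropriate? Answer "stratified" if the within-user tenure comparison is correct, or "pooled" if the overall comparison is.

stratified

Variant H is higher inside every user tenure stratum but Variant E is higher in aggregate. Whether to stratify depends on how user tenure relates to the variant.
Here user tenure is a common cause — it drives both which variant a case falls under and the outcome. The crude comparison mixes populations; the stratum-specific rates are the causally relevant ones.
Within each level — returning users: 46.2% vs 37.9%; new users: 12.4% vs 3.8% — Variant H is higher every time.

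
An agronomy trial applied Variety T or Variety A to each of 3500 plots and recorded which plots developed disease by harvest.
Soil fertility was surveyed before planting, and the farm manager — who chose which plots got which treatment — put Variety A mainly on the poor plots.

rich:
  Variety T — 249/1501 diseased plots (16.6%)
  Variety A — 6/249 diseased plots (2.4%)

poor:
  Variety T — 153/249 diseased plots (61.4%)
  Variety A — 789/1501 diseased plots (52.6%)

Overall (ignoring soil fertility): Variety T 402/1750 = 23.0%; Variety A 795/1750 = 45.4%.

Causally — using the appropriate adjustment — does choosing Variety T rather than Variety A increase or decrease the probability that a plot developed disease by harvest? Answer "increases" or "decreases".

increases

Here soil fertility is a common cause — it drives both which variety a case falls under and the outcome. The crude comparison mixes populations; the stratum-specific rates are the causally relevant ones.
Within each level — rich: 16.6% vs 2.4%; poor: 61.4% vs 52.6% — Variety A is lower every time.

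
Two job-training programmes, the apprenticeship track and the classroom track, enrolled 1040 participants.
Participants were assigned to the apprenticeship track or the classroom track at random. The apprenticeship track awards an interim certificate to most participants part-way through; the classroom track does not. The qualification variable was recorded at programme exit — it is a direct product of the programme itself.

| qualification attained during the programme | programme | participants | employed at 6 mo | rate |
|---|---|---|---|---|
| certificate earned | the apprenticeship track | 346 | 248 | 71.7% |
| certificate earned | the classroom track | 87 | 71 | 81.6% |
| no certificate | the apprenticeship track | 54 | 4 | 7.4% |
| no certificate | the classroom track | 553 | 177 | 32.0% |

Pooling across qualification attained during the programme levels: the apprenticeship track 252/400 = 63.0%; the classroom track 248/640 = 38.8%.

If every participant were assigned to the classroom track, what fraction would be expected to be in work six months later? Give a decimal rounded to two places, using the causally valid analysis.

0.39

The distribution of qualification attained during the programme is itself part of what the programme does — it is an intermediate outcome. Holding it fixed would remove that part of the effect; the total effect is the pooled difference.
So P(outcome | do(the classroom track)) is just the pooled rate for the classroom track: 248/640 = 0.388.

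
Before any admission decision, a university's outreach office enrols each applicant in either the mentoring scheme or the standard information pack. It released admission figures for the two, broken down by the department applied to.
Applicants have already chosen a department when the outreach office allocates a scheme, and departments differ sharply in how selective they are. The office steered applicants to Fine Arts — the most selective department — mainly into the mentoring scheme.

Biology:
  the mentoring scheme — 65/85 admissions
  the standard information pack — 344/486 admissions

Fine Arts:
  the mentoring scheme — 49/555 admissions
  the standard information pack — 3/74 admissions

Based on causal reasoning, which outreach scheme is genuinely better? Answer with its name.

Here department is a common cause — it drives both which outreach scheme a case falls under and the outcome. The crude comparison mixes populations; the stratum-specific rates are the causally relevant ones.
Within each level — Biology: 76.5% vs 70.8%; Fine Arts: 8.8% vs 4.1% — the mentoring scheme is higher every time.

the mentoring scheme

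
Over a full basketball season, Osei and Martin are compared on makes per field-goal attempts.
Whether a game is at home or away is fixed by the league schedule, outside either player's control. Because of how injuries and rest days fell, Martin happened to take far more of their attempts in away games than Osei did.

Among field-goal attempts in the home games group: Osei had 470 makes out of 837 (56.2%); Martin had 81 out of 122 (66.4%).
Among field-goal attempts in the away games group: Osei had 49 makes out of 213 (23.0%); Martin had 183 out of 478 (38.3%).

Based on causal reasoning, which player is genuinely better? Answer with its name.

The game venue-specific comparison favours Martin throughout, but the pooled figures favour Osei. The question is whether to condition on game venue.
Game venue is set before the player has any effect — it is not caused by the player — and it independently drives the outcome. That makes it a confounder, so the causal comparison is within game venue levels.
Within each level — home games: 56.2% vs 66.4%; away games: 23.0% vs 38.3% — Martin is higher every time.

Martin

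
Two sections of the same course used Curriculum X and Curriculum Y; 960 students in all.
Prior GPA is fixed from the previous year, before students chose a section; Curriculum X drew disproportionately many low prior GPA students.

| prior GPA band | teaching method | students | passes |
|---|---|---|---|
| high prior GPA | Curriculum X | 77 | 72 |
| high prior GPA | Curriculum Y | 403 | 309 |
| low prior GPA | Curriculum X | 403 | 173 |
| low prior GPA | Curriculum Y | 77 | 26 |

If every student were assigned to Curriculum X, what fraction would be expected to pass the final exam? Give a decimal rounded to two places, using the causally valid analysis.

0.68

Curriculum X is higher inside every prior GPA band stratum but Curriculum Y is higher in aggregate. Whether to stratify depends on how prior GPA band relates to the teaching method.
Since prior GPA band is a pre-existing factor (not a product of the teaching method) and it affects the outcome on its own, it is a confounder. The stratified rates, not the pooled rate, identify the causal effect.
Standardising Curriculum X to the population prior GPA band mix: 0.500·72/77 + 0.500·173/403 = 0.682.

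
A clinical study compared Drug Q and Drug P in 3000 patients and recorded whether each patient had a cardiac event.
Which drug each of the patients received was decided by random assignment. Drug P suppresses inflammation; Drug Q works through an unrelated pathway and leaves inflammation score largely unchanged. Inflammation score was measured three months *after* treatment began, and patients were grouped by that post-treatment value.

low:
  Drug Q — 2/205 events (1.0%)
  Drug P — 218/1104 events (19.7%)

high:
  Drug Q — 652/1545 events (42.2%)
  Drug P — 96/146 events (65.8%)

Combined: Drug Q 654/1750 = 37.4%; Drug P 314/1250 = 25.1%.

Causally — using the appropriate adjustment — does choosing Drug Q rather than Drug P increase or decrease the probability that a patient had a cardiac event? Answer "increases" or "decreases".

Inflammation score here is a post-treatment variable shaped by the drug; conditioning on it would introduce bias rather than remove it. The overall comparison is the causal one.
Pooled: Drug Q 37.4% vs Drug P 25.1%; Drug P is lower overall.

increases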